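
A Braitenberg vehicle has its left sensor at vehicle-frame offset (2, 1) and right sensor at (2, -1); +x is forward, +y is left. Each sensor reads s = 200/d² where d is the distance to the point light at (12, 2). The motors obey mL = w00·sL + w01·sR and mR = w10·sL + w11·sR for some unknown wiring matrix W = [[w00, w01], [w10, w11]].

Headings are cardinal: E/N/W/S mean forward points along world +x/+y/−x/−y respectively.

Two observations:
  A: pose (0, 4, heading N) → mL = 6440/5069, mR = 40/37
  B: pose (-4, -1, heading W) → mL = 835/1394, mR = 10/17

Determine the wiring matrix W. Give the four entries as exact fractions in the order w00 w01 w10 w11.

obs A: pose=(0,4,N) → sL=40/37, sR=200/137, mL=6440/5069, mR=40/37
obs B: pose=(-4,-1,W) → sL=10/17, sR=25/41, mL=835/1394, mR=10/17
sensor matrix S = [[40/37, 200/137], [10/17, 25/41]]; det S = -705000/3533093
solve [mL_A; mL_B] = S·[w00; w01] and [mR_A; mR_B] = S·[w10; w11]:
  w00 = 1/2, w01 = 1/2, w10 = 1, w11 = 0

1/2 1/2 1 0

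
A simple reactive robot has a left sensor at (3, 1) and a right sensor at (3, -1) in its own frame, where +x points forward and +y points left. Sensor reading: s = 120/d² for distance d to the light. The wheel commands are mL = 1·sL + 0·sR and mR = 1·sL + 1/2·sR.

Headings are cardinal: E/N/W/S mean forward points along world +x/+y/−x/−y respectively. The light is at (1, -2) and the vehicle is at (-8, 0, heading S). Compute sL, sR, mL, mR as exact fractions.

left sensor world pos  = (-7, -3); dL² = 65
right sensor world pos = (-9, -3); dR² = 101
sL = 120/65 = 24/13
sR = 120/101 = 120/101
mL = 1·sL + 0·sR = 24/13
mR = 1·sL + 1/2·sR = 3204/1313

24/13 120/101 24/13 3204/1313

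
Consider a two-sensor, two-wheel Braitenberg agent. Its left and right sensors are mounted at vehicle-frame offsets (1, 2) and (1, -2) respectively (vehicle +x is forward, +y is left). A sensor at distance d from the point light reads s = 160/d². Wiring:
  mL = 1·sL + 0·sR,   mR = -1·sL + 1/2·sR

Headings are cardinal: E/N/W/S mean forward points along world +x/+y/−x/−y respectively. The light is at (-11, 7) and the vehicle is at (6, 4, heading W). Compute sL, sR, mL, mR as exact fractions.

160/281 160/257 160/281 -18640/72217

left sensor world pos  = (5, 2); dL² = 281
right sensor world pos = (5, 6); dR² = 257
sL = 160/281 = 160/281
sR = 160/257 = 160/257
mL = 1·sL + 0·sR = 160/281
mR = -1·sL + 1/2·sR = -18640/72217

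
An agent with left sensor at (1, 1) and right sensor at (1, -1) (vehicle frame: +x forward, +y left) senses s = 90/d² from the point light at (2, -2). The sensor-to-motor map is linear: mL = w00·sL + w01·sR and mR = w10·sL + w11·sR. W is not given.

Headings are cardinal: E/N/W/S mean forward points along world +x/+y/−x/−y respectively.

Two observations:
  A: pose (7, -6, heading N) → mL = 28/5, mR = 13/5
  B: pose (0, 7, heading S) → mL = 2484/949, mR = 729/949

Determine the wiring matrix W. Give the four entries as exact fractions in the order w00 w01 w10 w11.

obs A: pose=(7,-6,N) → sL=18/5, sR=2, mL=28/5, mR=13/5
obs B: pose=(0,7,S) → sL=18/13, sR=90/73, mL=2484/949, mR=729/949
sensor matrix S = [[18/5, 2], [18/13, 90/73]]; det S = 1584/949
solve [mL_A; mL_B] = S·[w00; w01] and [mR_A; mR_B] = S·[w10; w11]:
  w00 = 1, w01 = 1, w10 = 1, w11 = -1/2

1 1 1 -1/2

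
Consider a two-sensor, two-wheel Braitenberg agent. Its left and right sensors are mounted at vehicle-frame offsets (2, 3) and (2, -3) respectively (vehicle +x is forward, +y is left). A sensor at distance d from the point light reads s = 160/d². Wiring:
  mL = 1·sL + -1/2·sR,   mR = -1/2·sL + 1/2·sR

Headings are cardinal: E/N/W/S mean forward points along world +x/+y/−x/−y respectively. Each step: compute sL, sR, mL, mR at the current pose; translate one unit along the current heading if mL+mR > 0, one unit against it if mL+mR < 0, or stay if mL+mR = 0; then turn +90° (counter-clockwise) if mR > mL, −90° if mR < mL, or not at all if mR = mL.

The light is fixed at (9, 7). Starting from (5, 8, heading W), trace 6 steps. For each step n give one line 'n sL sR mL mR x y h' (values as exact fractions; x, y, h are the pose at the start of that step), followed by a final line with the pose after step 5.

0 4 40/13 32/13 -6/13 5 8 W
1 160/73 160/13 -3760/949 4800/949 4 8 N
2 16/5 80/37 392/185 -96/185 4 9 W
3 160/97 32/5 -752/485 1152/485 3 9 N
4 5/2 8/5 17/10 -9/20 3 10 W
5 32/25 160/41 -688/1025 1344/1025 2 10 N
final 2 11 W

n=0: pose=(5,8,W); sL=4, sR=40/13; mL=32/13, mR=-6/13; mL+mR=2 → advance +1; mR−mL=-38/13 → turn -1·90°
n=1: pose=(4,8,N); sL=160/73, sR=160/13; mL=-3760/949, mR=4800/949; mL+mR=80/73 → advance +1; mR−mL=8560/949 → turn +1·90°
n=2: pose=(4,9,W); sL=16/5, sR=80/37; mL=392/185, mR=-96/185; mL+mR=8/5 → advance +1; mR−mL=-488/185 → turn -1·90°
n=3: pose=(3,9,N); sL=160/97, sR=32/5; mL=-752/485, mR=1152/485; mL+mR=80/97 → advance +1; mR−mL=1904/485 → turn +1·90°
n=4: pose=(3,10,W); sL=5/2, sR=8/5; mL=17/10, mR=-9/20; mL+mR=5/4 → advance +1; mR−mL=-43/20 → turn -1·90°
n=5: pose=(2,10,N); sL=32/25, sR=160/41; mL=-688/1025, mR=1344/1025; mL+mR=16/25 → advance +1; mR−mL=2032/1025 → turn +1·90°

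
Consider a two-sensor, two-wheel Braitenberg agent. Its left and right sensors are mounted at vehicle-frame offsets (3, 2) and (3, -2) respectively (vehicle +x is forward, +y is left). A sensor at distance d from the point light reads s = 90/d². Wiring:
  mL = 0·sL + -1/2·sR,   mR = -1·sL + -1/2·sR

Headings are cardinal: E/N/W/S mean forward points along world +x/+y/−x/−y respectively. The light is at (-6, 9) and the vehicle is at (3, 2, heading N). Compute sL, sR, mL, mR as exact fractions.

left sensor world pos  = (1, 5); dL² = 65
right sensor world pos = (5, 5); dR² = 137
sL = 90/65 = 18/13
sR = 90/137 = 90/137
mL = 0·sL + -1/2·sR = -45/137
mR = -1·sL + -1/2·sR = -3051/1781

18/13 90/137 -45/137 -3051/1781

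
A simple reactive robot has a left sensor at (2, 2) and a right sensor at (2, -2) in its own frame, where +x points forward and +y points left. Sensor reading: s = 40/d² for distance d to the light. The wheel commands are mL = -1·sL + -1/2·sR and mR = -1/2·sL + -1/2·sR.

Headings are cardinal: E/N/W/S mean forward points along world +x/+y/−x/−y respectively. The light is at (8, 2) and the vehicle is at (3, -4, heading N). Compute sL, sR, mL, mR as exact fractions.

8/13 8/5 -92/65 -72/65

left sensor world pos  = (1, -2); dL² = 65
right sensor world pos = (5, -2); dR² = 25
sL = 40/65 = 8/13
sR = 40/25 = 8/5
mL = -1·sL + -1/2·sR = -92/65
mR = -1/2·sL + -1/2·sR = -72/65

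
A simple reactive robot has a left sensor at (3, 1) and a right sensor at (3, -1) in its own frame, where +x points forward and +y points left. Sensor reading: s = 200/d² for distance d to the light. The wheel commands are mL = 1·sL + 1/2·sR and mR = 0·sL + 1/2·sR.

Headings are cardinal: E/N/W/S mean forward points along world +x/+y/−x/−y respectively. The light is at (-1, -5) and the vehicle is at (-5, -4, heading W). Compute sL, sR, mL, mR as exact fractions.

200/49 200/53 15500/2597 100/53

left sensor world pos  = (-8, -5); dL² = 49
right sensor world pos = (-8, -3); dR² = 53
sL = 200/49 = 200/49
sR = 200/53 = 200/53
mL = 1·sL + 1/2·sR = 15500/2597
mR = 0·sL + 1/2·sR = 100/53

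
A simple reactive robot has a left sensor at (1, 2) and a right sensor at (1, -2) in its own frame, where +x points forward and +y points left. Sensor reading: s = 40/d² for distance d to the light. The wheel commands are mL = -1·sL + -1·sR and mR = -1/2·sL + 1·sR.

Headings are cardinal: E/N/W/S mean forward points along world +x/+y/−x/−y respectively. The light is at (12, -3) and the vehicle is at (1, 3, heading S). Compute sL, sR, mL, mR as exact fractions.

20/53 20/97 -3000/5141 90/5141

left sensor world pos  = (3, 2); dL² = 106
right sensor world pos = (-1, 2); dR² = 194
sL = 40/106 = 20/53
sR = 40/194 = 20/97
mL = -1·sL + -1·sR = -3000/5141
mR = -1/2·sL + 1·sR = 90/5141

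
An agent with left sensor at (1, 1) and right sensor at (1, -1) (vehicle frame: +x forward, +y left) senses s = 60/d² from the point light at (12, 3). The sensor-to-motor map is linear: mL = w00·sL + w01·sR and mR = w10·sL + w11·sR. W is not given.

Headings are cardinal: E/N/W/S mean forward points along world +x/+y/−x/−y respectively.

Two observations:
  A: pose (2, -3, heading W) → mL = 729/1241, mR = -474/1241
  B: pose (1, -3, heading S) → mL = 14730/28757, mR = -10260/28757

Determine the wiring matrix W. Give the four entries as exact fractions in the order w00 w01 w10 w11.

1/2 1 -1/2 -1/2

obs A: pose=(2,-3,W) → sL=6/17, sR=30/73, mL=729/1241, mR=-474/1241
obs B: pose=(1,-3,S) → sL=60/149, sR=60/193, mL=14730/28757, mR=-10260/28757
sensor matrix S = [[6/17, 30/73], [60/149, 60/193]]; det S = -1990080/35687437
solve [mL_A; mL_B] = S·[w00; w01] and [mR_A; mR_B] = S·[w10; w11]:
  w00 = 1/2, w01 = 1, w10 = -1/2, w11 = -1/2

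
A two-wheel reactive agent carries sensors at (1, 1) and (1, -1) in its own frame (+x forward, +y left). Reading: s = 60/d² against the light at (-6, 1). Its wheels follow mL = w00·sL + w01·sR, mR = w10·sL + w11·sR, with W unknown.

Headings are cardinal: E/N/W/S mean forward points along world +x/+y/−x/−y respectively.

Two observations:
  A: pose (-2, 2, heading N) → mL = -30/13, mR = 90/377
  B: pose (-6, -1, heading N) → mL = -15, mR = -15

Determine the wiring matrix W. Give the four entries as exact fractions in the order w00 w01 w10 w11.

-1/2 0 1/2 -1

obs A: pose=(-2,2,N) → sL=60/13, sR=60/29, mL=-30/13, mR=90/377
obs B: pose=(-6,-1,N) → sL=30, sR=30, mL=-15, mR=-15
sensor matrix S = [[60/13, 60/29], [30, 30]]; det S = 28800/377
solve [mL_A; mL_B] = S·[w00; w01] and [mR_A; mR_B] = S·[w10; w11]:
  w00 = -1/2, w01 = 0, w10 = 1/2, w11 = -1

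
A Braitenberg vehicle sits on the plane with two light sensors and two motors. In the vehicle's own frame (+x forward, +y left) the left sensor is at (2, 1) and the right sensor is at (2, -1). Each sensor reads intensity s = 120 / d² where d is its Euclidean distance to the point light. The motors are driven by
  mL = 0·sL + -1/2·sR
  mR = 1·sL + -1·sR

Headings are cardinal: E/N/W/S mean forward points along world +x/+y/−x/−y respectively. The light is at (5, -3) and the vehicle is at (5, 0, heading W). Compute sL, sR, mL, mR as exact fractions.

left sensor world pos  = (3, -1); dL² = 8
right sensor world pos = (3, 1); dR² = 20
sL = 120/8 = 15
sR = 120/20 = 6
mL = 0·sL + -1/2·sR = -3
mR = 1·sL + -1·sR = 9

15 6 -3 9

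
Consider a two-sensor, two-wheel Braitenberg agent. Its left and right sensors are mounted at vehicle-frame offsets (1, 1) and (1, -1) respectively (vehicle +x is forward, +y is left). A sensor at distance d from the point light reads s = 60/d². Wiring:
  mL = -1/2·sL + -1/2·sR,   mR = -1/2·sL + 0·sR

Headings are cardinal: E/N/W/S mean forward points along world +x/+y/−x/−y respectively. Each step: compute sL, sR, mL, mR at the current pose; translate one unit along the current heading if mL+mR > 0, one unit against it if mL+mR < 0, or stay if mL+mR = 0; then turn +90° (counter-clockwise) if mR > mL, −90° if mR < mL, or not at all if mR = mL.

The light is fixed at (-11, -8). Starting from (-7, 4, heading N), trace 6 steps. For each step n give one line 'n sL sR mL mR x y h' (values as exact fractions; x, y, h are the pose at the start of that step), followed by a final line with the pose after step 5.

0 30/89 30/97 -2790/8633 -15/89 -7 4 N
1 60/109 20/51 -2620/5559 -30/109 -7 3 W
2 15/34 15/29 -945/1972 -15/68 -6 3 S
3 12/41 60/157 -2172/6437 -6/41 -6 4 E
4 30/89 30/97 -2790/8633 -15/89 -7 4 N
5 60/109 20/51 -2620/5559 -30/109 -7 3 W
final -6 3 S

n=0: pose=(-7,4,N); sL=30/89, sR=30/97; mL=-2790/8633, mR=-15/89; mL+mR=-4245/8633 → advance -1; mR−mL=15/97 → turn +1·90°
n=1: pose=(-7,3,W); sL=60/109, sR=20/51; mL=-2620/5559, mR=-30/109; mL+mR=-4150/5559 → advance -1; mR−mL=10/51 → turn +1·90°
n=2: pose=(-6,3,S); sL=15/34, sR=15/29; mL=-945/1972, mR=-15/68; mL+mR=-345/493 → advance -1; mR−mL=15/58 → turn +1·90°
n=3: pose=(-6,4,E); sL=12/41, sR=60/157; mL=-2172/6437, mR=-6/41; mL+mR=-3114/6437 → advance -1; mR−mL=30/157 → turn +1·90°
n=4: pose=(-7,4,N); sL=30/89, sR=30/97; mL=-2790/8633, mR=-15/89; mL+mR=-4245/8633 → advance -1; mR−mL=15/97 → turn +1·90°
n=5: pose=(-7,3,W); sL=60/109, sR=20/51; mL=-2620/5559, mR=-30/109; mL+mR=-4150/5559 → advance -1; mR−mL=10/51 → turn +1·90°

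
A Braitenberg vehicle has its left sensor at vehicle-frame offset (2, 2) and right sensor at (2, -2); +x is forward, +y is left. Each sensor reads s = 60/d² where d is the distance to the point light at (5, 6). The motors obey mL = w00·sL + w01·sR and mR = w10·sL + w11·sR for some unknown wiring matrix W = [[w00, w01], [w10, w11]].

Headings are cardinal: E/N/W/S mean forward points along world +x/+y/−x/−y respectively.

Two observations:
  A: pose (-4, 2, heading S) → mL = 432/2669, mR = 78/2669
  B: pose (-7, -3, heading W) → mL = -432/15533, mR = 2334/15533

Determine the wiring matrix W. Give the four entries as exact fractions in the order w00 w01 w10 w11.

obs A: pose=(-4,2,S) → sL=12/17, sR=60/157, mL=432/2669, mR=78/2669
obs B: pose=(-7,-3,W) → sL=60/317, sR=12/49, mL=-432/15533, mR=2334/15533
sensor matrix S = [[12/17, 60/157], [60/317, 12/49]]; det S = 4167936/41457577
solve [mL_A; mL_B] = S·[w00; w01] and [mR_A; mR_B] = S·[w10; w11]:
  w00 = 1/2, w01 = -1/2, w10 = -1/2, w11 = 1

1/2 -1/2 -1/2 1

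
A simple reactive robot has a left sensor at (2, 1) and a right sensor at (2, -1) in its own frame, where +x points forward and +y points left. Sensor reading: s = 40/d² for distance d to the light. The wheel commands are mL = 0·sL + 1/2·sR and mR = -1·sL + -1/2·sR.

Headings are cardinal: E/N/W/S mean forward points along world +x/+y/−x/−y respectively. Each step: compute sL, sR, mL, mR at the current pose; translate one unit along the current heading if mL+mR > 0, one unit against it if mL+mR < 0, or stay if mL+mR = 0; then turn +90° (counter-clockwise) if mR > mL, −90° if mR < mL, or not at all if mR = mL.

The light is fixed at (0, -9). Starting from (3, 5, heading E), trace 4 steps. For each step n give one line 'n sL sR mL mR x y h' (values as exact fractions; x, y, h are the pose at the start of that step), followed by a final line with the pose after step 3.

n=0: pose=(3,5,E); sL=4/25, sR=20/97; mL=10/97, mR=-638/2425; mL+mR=-4/25 → advance -1; mR−mL=-888/2425 → turn -1·90°
n=1: pose=(2,5,S); sL=40/153, sR=8/29; mL=4/29, mR=-1772/4437; mL+mR=-40/153 → advance -1; mR−mL=-2384/4437 → turn -1·90°
n=2: pose=(2,6,W); sL=10/49, sR=5/32; mL=5/64, mR=-885/3136; mL+mR=-10/49 → advance -1; mR−mL=-565/1568 → turn -1·90°
n=3: pose=(3,6,N); sL=40/293, sR=8/61; mL=4/61, mR=-3612/17873; mL+mR=-40/293 → advance -1; mR−mL=-4784/17873 → turn -1·90°

0 4/25 20/97 10/97 -638/2425 3 5 E
1 40/153 8/29 4/29 -1772/4437 2 5 S
2 10/49 5/32 5/64 -885/3136 2 6 W
3 40/293 8/61 4/61 -3612/17873 3 6 N
final 3 5 E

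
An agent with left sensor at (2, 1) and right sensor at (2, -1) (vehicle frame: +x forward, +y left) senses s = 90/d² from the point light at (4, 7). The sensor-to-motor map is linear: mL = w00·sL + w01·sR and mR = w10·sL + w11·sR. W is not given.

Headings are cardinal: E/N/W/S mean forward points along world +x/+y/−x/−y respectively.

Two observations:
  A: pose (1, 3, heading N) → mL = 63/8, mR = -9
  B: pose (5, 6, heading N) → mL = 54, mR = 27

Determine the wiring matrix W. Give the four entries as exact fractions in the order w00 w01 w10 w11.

obs A: pose=(1,3,N) → sL=9/2, sR=45/4, mL=63/8, mR=-9
obs B: pose=(5,6,N) → sL=90, sR=18, mL=54, mR=27
sensor matrix S = [[9/2, 45/4], [90, 18]]; det S = -1863/2
solve [mL_A; mL_B] = S·[w00; w01] and [mR_A; mR_B] = S·[w10; w11]:
  w00 = 1/2, w01 = 1/2, w10 = 1/2, w11 = -1

1/2 1/2 1/2 -1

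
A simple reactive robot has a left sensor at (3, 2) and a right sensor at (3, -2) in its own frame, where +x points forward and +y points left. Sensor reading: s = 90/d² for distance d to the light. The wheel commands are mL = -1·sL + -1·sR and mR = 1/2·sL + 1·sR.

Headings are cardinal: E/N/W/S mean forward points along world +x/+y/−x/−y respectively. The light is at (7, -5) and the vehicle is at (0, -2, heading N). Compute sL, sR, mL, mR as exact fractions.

left sensor world pos  = (-2, 1); dL² = 117
right sensor world pos = (2, 1); dR² = 61
sL = 90/117 = 10/13
sR = 90/61 = 90/61
mL = -1·sL + -1·sR = -1780/793
mR = 1/2·sL + 1·sR = 1475/793

10/13 90/61 -1780/793 1475/793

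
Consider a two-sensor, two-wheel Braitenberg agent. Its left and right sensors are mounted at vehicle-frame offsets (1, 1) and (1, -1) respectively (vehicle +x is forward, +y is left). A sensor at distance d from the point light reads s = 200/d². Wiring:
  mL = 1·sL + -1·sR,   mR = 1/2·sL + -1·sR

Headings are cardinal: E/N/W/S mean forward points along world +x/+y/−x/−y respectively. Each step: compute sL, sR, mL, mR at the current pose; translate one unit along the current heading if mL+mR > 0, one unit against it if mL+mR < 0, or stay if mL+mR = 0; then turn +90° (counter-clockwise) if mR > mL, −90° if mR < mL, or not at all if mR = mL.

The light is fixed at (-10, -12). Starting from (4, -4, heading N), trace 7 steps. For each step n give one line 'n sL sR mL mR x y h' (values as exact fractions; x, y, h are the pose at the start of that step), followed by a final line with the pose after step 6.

0 4/5 100/153 112/765 -194/765 4 -4 N
1 200/289 200/261 -5600/75429 -31700/75429 4 -5 E
2 25/29 10/9 -65/261 -355/522 3 -5 S
3 200/193 8/9 256/1737 -644/1737 3 -4 W
4 4/5 100/153 112/765 -194/765 4 -4 N
5 200/289 200/261 -5600/75429 -31700/75429 4 -5 E
6 25/29 10/9 -65/261 -355/522 3 -5 S
final 3 -4 W

n=0: pose=(4,-4,N); sL=4/5, sR=100/153; mL=112/765, mR=-194/765; mL+mR=-82/765 → advance -1; mR−mL=-2/5 → turn -1·90°
n=1: pose=(4,-5,E); sL=200/289, sR=200/261; mL=-5600/75429, mR=-31700/75429; mL+mR=-37300/75429 → advance -1; mR−mL=-100/289 → turn -1·90°
n=2: pose=(3,-5,S); sL=25/29, sR=10/9; mL=-65/261, mR=-355/522; mL+mR=-485/522 → advance -1; mR−mL=-25/58 → turn -1·90°
n=3: pose=(3,-4,W); sL=200/193, sR=8/9; mL=256/1737, mR=-644/1737; mL+mR=-388/1737 → advance -1; mR−mL=-100/193 → turn -1·90°
n=4: pose=(4,-4,N); sL=4/5, sR=100/153; mL=112/765, mR=-194/765; mL+mR=-82/765 → advance -1; mR−mL=-2/5 → turn -1·90°
n=5: pose=(4,-5,E); sL=200/289, sR=200/261; mL=-5600/75429, mR=-31700/75429; mL+mR=-37300/75429 → advance -1; mR−mL=-100/289 → turn -1·90°
n=6: pose=(3,-5,S); sL=25/29, sR=10/9; mL=-65/261, mR=-355/522; mL+mR=-485/522 → advance -1; mR−mL=-25/58 → turn -1·90°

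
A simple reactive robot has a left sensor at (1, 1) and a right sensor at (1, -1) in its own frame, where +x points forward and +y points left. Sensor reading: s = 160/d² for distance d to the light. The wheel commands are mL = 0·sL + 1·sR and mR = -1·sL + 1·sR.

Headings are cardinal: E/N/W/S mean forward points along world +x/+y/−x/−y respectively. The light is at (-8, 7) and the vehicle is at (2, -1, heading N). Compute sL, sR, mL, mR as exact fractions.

left sensor world pos  = (1, 0); dL² = 130
right sensor world pos = (3, 0); dR² = 170
sL = 160/130 = 16/13
sR = 160/170 = 16/17
mL = 0·sL + 1·sR = 16/17
mR = -1·sL + 1·sR = -64/221

16/13 16/17 16/17 -64/221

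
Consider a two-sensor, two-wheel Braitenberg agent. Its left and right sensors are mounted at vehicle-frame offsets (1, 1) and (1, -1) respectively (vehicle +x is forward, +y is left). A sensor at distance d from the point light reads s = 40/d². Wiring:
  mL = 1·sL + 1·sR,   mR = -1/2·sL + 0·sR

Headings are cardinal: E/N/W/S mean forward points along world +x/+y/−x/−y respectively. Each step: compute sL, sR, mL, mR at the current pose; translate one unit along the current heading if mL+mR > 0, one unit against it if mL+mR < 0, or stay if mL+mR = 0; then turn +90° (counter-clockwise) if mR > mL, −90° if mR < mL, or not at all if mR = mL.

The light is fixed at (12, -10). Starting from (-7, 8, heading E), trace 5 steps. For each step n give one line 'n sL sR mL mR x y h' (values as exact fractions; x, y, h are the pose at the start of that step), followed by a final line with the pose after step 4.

n=0: pose=(-7,8,E); sL=8/137, sR=40/613; mL=10384/83981, mR=-4/137; mL+mR=7932/83981 → advance +1; mR−mL=-12836/83981 → turn -1·90°
n=1: pose=(-6,8,S); sL=20/289, sR=4/65; mL=2456/18785, mR=-10/289; mL+mR=1806/18785 → advance +1; mR−mL=-3106/18785 → turn -1·90°
n=2: pose=(-6,7,W); sL=40/617, sR=8/137; mL=10416/84529, mR=-20/617; mL+mR=7676/84529 → advance +1; mR−mL=-13156/84529 → turn -1·90°
n=3: pose=(-7,7,N); sL=10/181, sR=5/81; mL=1715/14661, mR=-5/181; mL+mR=1310/14661 → advance +1; mR−mL=-2120/14661 → turn -1·90°
n=4: pose=(-7,8,E); sL=8/137, sR=40/613; mL=10384/83981, mR=-4/137; mL+mR=7932/83981 → advance +1; mR−mL=-12836/83981 → turn -1·90°

0 8/137 40/613 10384/83981 -4/137 -7 8 E
1 20/289 4/65 2456/18785 -10/289 -6 8 S
2 40/617 8/137 10416/84529 -20/617 -6 7 W
3 10/181 5/81 1715/14661 -5/181 -7 7 N
4 8/137 40/613 10384/83981 -4/137 -7 8 E
final -6 8 S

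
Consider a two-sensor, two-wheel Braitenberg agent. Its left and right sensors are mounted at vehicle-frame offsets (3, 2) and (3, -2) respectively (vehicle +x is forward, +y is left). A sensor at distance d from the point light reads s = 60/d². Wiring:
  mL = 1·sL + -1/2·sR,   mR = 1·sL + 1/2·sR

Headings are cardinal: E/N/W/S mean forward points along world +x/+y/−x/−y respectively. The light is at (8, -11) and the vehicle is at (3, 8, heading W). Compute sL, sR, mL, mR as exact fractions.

60/353 12/101 3942/35653 8178/35653

left sensor world pos  = (0, 6); dL² = 353
right sensor world pos = (0, 10); dR² = 505
sL = 60/353 = 60/353
sR = 60/505 = 12/101
mL = 1·sL + -1/2·sR = 3942/35653
mR = 1·sL + 1/2·sR = 8178/35653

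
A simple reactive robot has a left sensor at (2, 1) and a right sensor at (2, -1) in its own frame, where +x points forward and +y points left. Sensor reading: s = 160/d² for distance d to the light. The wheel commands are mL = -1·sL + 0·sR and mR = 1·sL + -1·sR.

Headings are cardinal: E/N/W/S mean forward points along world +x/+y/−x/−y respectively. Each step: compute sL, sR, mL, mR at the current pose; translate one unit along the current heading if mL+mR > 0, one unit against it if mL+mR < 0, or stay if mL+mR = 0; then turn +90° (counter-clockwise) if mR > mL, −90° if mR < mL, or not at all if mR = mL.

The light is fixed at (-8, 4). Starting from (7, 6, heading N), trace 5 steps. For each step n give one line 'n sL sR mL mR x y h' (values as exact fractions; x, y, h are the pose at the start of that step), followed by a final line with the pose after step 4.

0 40/53 10/17 -40/53 150/901 7 6 N
1 160/169 160/173 -160/169 640/29237 7 5 W
2 16/29 80/113 -16/29 -512/3277 8 5 S
3 160/333 32/65 -160/333 -256/21645 8 6 E
4 40/53 10/17 -40/53 150/901 7 6 N
final 7 5 W

n=0: pose=(7,6,N); sL=40/53, sR=10/17; mL=-40/53, mR=150/901; mL+mR=-10/17 → advance -1; mR−mL=830/901 → turn +1·90°
n=1: pose=(7,5,W); sL=160/169, sR=160/173; mL=-160/169, mR=640/29237; mL+mR=-160/173 → advance -1; mR−mL=28320/29237 → turn +1·90°
n=2: pose=(8,5,S); sL=16/29, sR=80/113; mL=-16/29, mR=-512/3277; mL+mR=-80/113 → advance -1; mR−mL=1296/3277 → turn +1·90°
n=3: pose=(8,6,E); sL=160/333, sR=32/65; mL=-160/333, mR=-256/21645; mL+mR=-32/65 → advance -1; mR−mL=10144/21645 → turn +1·90°
n=4: pose=(7,6,N); sL=40/53, sR=10/17; mL=-40/53, mR=150/901; mL+mR=-10/17 → advance -1; mR−mL=830/901 → turn +1·90°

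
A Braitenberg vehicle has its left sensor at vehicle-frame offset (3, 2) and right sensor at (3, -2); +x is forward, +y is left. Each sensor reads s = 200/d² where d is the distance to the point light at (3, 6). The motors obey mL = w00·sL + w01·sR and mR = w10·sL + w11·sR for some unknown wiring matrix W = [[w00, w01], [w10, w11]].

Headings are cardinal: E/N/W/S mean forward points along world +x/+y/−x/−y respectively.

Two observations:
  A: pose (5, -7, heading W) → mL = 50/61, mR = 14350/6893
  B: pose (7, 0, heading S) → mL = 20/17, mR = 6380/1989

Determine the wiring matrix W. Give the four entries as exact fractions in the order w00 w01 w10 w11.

obs A: pose=(5,-7,W) → sL=100/113, sR=100/61, mL=50/61, mR=14350/6893
obs B: pose=(7,0,S) → sL=200/117, sR=40/17, mL=20/17, mR=6380/1989
sensor matrix S = [[100/113, 100/61], [200/117, 40/17]]; det S = -9872000/13710177
solve [mL_A; mL_B] = S·[w00; w01] and [mR_A; mR_B] = S·[w10; w11]:
  w00 = 0, w01 = 1/2, w10 = 1/2, w11 = 1

0 1/2 1/2 1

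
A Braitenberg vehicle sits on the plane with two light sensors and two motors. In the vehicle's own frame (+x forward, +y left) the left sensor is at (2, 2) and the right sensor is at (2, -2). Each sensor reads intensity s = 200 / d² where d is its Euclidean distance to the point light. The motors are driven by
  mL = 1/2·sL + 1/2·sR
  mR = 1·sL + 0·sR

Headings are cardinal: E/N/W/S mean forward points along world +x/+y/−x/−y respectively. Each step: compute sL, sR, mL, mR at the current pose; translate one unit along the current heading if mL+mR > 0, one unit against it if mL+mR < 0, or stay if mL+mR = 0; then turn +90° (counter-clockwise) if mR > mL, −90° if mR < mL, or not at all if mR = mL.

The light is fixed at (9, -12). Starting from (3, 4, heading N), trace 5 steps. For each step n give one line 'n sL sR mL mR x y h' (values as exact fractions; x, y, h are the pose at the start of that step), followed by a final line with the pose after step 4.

0 50/97 10/17 910/1649 50/97 3 4 N
1 200/377 200/241 61800/90857 200/377 3 5 E
2 100/117 100/137 12700/16029 100/117 4 5 S
3 200/333 40/41 10760/13653 200/333 4 4 E
4 1 25/29 27/29 1 5 4 S
final 5 3 E

n=0: pose=(3,4,N); sL=50/97, sR=10/17; mL=910/1649, mR=50/97; mL+mR=1760/1649 → advance +1; mR−mL=-60/1649 → turn -1·90°
n=1: pose=(3,5,E); sL=200/377, sR=200/241; mL=61800/90857, mR=200/377; mL+mR=110000/90857 → advance +1; mR−mL=-13600/90857 → turn -1·90°
n=2: pose=(4,5,S); sL=100/117, sR=100/137; mL=12700/16029, mR=100/117; mL+mR=8800/5343 → advance +1; mR−mL=1000/16029 → turn +1·90°
n=3: pose=(4,4,E); sL=200/333, sR=40/41; mL=10760/13653, mR=200/333; mL+mR=6320/4551 → advance +1; mR−mL=-2560/13653 → turn -1·90°
n=4: pose=(5,4,S); sL=1, sR=25/29; mL=27/29, mR=1; mL+mR=56/29 → advance +1; mR−mL=2/29 → turn +1·90°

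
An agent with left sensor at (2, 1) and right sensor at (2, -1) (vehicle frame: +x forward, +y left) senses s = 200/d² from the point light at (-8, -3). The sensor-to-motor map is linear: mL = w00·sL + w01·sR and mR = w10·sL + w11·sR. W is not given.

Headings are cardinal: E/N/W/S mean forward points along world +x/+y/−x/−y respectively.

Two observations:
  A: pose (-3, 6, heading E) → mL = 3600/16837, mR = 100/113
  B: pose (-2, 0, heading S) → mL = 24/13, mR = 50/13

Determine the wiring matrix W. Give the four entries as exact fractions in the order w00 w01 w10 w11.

obs A: pose=(-3,6,E) → sL=200/149, sR=200/113, mL=3600/16837, mR=100/113
obs B: pose=(-2,0,S) → sL=4, sR=100/13, mL=24/13, mR=50/13
sensor matrix S = [[200/149, 200/113], [4, 100/13]]; det S = 710400/218881
solve [mL_A; mL_B] = S·[w00; w01] and [mR_A; mR_B] = S·[w10; w11]:
  w00 = -1/2, w01 = 1/2, w10 = 0, w11 = 1/2

-1/2 1/2 0 1/2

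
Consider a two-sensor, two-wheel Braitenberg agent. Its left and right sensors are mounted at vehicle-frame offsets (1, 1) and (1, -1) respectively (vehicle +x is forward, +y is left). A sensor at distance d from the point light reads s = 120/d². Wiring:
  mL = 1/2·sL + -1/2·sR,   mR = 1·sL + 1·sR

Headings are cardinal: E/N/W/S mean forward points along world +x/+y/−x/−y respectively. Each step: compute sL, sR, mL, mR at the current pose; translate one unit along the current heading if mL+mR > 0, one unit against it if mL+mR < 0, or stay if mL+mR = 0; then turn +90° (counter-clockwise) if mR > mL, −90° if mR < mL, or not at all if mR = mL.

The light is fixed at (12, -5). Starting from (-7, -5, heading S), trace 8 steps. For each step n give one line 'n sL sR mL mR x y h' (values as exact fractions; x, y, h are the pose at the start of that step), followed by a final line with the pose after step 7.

0 24/65 120/401 912/26065 17424/26065 -7 -5 S
1 10/27 15/41 5/2214 815/1107 -7 -6 E
2 120/361 120/289 -4320/104329 78000/104329 -6 -6 N
3 60/181 60/181 0 120/181 -6 -5 W
4 24/65 120/401 912/26065 17424/26065 -7 -5 S
5 10/27 15/41 5/2214 815/1107 -7 -6 E
6 120/361 120/289 -4320/104329 78000/104329 -6 -6 N
7 60/181 60/181 0 120/181 -6 -5 W
final -7 -5 S

n=0: pose=(-7,-5,S); sL=24/65, sR=120/401; mL=912/26065, mR=17424/26065; mL+mR=18336/26065 → advance +1; mR−mL=16512/26065 → turn +1·90°
n=1: pose=(-7,-6,E); sL=10/27, sR=15/41; mL=5/2214, mR=815/1107; mL+mR=545/738 → advance +1; mR−mL=1625/2214 → turn +1·90°
n=2: pose=(-6,-6,N); sL=120/361, sR=120/289; mL=-4320/104329, mR=78000/104329; mL+mR=73680/104329 → advance +1; mR−mL=82320/104329 → turn +1·90°
n=3: pose=(-6,-5,W); sL=60/181, sR=60/181; mL=0, mR=120/181; mL+mR=120/181 → advance +1; mR−mL=120/181 → turn +1·90°
n=4: pose=(-7,-5,S); sL=24/65, sR=120/401; mL=912/26065, mR=17424/26065; mL+mR=18336/26065 → advance +1; mR−mL=16512/26065 → turn +1·90°
n=5: pose=(-7,-6,E); sL=10/27, sR=15/41; mL=5/2214, mR=815/1107; mL+mR=545/738 → advance +1; mR−mL=1625/2214 → turn +1·90°
n=6: pose=(-6,-6,N); sL=120/361, sR=120/289; mL=-4320/104329, mR=78000/104329; mL+mR=73680/104329 → advance +1; mR−mL=82320/104329 → turn +1·90°
n=7: pose=(-6,-5,W); sL=60/181, sR=60/181; mL=0, mR=120/181; mL+mR=120/181 → advance +1; mR−mL=120/181 → turn +1·90°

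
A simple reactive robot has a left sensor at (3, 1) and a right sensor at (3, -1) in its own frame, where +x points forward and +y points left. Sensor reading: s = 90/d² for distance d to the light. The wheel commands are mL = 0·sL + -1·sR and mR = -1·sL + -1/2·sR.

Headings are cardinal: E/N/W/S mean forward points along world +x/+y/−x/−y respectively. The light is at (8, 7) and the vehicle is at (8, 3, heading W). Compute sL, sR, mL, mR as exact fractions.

45/17 5 -5 -175/34

left sensor world pos  = (5, 2); dL² = 34
right sensor world pos = (5, 4); dR² = 18
sL = 90/34 = 45/17
sR = 90/18 = 5
mL = 0·sL + -1·sR = -5
mR = -1·sL + -1/2·sR = -175/34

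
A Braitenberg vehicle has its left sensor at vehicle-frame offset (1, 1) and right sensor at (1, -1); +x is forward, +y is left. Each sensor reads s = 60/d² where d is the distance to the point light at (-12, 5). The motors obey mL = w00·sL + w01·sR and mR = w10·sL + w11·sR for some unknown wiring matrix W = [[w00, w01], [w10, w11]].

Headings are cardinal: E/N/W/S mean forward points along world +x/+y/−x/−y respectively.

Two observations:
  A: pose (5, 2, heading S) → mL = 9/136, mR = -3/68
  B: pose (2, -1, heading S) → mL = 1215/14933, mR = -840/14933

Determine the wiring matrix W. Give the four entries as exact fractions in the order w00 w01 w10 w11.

obs A: pose=(5,2,S) → sL=3/17, sR=15/68, mL=9/136, mR=-3/68
obs B: pose=(2,-1,S) → sL=30/137, sR=30/109, mL=1215/14933, mR=-840/14933
sensor matrix S = [[3/17, 15/68], [30/137, 30/109]]; det S = 135/507722
solve [mL_A; mL_B] = S·[w00; w01] and [mR_A; mR_B] = S·[w10; w11]:
  w00 = 1, w01 = -1/2, w10 = 1, w11 = -1

1 -1/2 1 -1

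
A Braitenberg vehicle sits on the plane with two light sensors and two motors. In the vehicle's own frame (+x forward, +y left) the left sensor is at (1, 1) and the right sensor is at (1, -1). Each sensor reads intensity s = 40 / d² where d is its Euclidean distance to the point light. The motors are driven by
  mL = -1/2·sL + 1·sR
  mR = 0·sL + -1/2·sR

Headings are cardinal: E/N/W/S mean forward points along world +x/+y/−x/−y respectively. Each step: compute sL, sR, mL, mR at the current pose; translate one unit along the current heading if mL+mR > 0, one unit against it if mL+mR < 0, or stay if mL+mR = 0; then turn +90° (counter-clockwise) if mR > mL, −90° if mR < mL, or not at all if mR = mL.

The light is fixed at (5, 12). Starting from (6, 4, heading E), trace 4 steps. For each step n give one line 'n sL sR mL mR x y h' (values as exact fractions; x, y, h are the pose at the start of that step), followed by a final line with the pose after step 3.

0 40/53 8/17 84/901 -4/17 6 4 E
1 20/41 20/41 10/41 -10/41 5 4 S
2 20/41 4/5 114/205 -2/5 5 4 W
3 40/53 40/49 1140/2597 -20/49 4 4 N
final 4 5 E

n=0: pose=(6,4,E); sL=40/53, sR=8/17; mL=84/901, mR=-4/17; mL+mR=-128/901 → advance -1; mR−mL=-296/901 → turn -1·90°
n=1: pose=(5,4,S); sL=20/41, sR=20/41; mL=10/41, mR=-10/41; mL+mR=0 → advance +0; mR−mL=-20/41 → turn -1·90°
n=2: pose=(5,4,W); sL=20/41, sR=4/5; mL=114/205, mR=-2/5; mL+mR=32/205 → advance +1; mR−mL=-196/205 → turn -1·90°
n=3: pose=(4,4,N); sL=40/53, sR=40/49; mL=1140/2597, mR=-20/49; mL+mR=80/2597 → advance +1; mR−mL=-2200/2597 → turn -1·90°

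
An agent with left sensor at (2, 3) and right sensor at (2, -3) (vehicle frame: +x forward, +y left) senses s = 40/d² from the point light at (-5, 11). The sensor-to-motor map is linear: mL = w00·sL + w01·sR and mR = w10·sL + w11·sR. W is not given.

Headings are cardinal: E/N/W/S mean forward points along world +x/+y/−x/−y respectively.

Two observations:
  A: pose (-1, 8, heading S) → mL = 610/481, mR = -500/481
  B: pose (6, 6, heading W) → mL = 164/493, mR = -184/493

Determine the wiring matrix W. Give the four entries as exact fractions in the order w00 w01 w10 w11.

obs A: pose=(-1,8,S) → sL=20/37, sR=20/13, mL=610/481, mR=-500/481
obs B: pose=(6,6,W) → sL=8/29, sR=8/17, mL=164/493, mR=-184/493
sensor matrix S = [[20/37, 20/13], [8/29, 8/17]]; det S = -40320/237133
solve [mL_A; mL_B] = S·[w00; w01] and [mR_A; mR_B] = S·[w10; w11]:
  w00 = -1/2, w01 = 1, w10 = -1/2, w11 = -1/2

-1/2 1 -1/2 -1/2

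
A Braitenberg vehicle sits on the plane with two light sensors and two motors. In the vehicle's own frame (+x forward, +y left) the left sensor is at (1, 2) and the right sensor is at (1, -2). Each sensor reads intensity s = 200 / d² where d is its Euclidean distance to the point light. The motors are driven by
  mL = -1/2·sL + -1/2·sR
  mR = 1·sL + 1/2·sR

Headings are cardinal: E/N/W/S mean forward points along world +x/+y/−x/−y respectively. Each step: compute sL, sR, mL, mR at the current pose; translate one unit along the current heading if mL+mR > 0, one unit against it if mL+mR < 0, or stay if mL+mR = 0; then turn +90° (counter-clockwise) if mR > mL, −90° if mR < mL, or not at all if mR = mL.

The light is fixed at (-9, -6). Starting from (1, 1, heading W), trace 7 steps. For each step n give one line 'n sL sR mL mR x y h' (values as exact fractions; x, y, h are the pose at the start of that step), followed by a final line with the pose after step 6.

n=0: pose=(1,1,W); sL=100/53, sR=100/81; mL=-6700/4293, mR=10750/4293; mL+mR=50/53 → advance +1; mR−mL=17450/4293 → turn +1·90°
n=1: pose=(0,1,S); sL=200/157, sR=40/17; mL=-4840/2669, mR=6540/2669; mL+mR=100/157 → advance +1; mR−mL=11380/2669 → turn +1·90°
n=2: pose=(0,0,E); sL=50/41, sR=50/29; mL=-1750/1189, mR=2475/1189; mL+mR=25/41 → advance +1; mR−mL=4225/1189 → turn +1·90°
n=3: pose=(1,0,N); sL=200/113, sR=200/193; mL=-30600/21809, mR=49900/21809; mL+mR=100/113 → advance +1; mR−mL=80500/21809 → turn +1·90°
n=4: pose=(1,1,W); sL=100/53, sR=100/81; mL=-6700/4293, mR=10750/4293; mL+mR=50/53 → advance +1; mR−mL=17450/4293 → turn +1·90°
n=5: pose=(0,1,S); sL=200/157, sR=40/17; mL=-4840/2669, mR=6540/2669; mL+mR=100/157 → advance +1; mR−mL=11380/2669 → turn +1·90°
n=6: pose=(0,0,E); sL=50/41, sR=50/29; mL=-1750/1189, mR=2475/1189; mL+mR=25/41 → advance +1; mR−mL=4225/1189 → turn +1·90°

0 100/53 100/81 -6700/4293 10750/4293 1 1 W
1 200/157 40/17 -4840/2669 6540/2669 0 1 S
2 50/41 50/29 -1750/1189 2475/1189 0 0 E
3 200/113 200/193 -30600/21809 49900/21809 1 0 N
4 100/53 100/81 -6700/4293 10750/4293 1 1 W
5 200/157 40/17 -4840/2669 6540/2669 0 1 S
6 50/41 50/29 -1750/1189 2475/1189 0 0 E
final 1 0 N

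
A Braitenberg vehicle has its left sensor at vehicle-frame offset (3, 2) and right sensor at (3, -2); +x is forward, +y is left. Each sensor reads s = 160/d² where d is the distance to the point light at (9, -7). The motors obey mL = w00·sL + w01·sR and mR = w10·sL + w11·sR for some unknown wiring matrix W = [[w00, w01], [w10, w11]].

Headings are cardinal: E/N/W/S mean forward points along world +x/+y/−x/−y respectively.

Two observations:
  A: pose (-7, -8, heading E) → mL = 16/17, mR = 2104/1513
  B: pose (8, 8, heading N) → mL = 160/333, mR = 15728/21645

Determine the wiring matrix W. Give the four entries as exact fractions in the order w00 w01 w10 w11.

obs A: pose=(-7,-8,E) → sL=16/17, sR=80/89, mL=16/17, mR=2104/1513
obs B: pose=(8,8,N) → sL=160/333, sR=32/65, mL=160/333, mR=15728/21645
sensor matrix S = [[16/17, 80/89], [160/333, 32/65]]; det S = 1030144/32748885
solve [mL_A; mL_B] = S·[w00; w01] and [mR_A; mR_B] = S·[w10; w11]:
  w00 = 1, w01 = 0, w10 = 1, w11 = 1/2

1 0 1 1/2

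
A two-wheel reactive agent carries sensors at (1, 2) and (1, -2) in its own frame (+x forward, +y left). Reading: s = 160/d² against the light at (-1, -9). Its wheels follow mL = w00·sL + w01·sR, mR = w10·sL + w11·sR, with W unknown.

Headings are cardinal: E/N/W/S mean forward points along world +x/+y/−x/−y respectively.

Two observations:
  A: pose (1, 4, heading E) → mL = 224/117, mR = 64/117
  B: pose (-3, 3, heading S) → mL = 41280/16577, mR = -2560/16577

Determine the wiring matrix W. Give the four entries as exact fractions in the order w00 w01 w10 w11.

1 1 -1 1

obs A: pose=(1,4,E) → sL=80/117, sR=16/13, mL=224/117, mR=64/117
obs B: pose=(-3,3,S) → sL=160/121, sR=160/137, mL=41280/16577, mR=-2560/16577
sensor matrix S = [[80/117, 16/13], [160/121, 160/137]]; det S = -1607680/1939509
solve [mL_A; mL_B] = S·[w00; w01] and [mR_A; mR_B] = S·[w10; w11]:
  w00 = 1, w01 = 1, w10 = -1, w11 = 1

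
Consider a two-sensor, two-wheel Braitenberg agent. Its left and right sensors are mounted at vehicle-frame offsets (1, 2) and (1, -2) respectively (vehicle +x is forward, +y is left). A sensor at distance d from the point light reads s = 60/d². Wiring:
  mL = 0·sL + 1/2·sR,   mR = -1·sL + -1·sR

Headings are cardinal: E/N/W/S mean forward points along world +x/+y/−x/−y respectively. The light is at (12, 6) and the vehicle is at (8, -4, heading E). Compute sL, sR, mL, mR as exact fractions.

60/73 20/51 10/51 -4520/3723

left sensor world pos  = (9, -2); dL² = 73
right sensor world pos = (9, -6); dR² = 153
sL = 60/73 = 60/73
sR = 60/153 = 20/51
mL = 0·sL + 1/2·sR = 10/51
mR = -1·sL + -1·sR = -4520/3723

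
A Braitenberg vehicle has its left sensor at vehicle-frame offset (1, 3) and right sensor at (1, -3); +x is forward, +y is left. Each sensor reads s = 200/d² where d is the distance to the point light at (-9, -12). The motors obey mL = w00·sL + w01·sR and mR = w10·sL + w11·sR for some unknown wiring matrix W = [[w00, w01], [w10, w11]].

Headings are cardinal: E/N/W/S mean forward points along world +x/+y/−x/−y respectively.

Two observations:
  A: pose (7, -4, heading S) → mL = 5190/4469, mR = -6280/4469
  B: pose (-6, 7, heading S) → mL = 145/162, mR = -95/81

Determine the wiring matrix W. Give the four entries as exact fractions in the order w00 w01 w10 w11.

obs A: pose=(7,-4,S) → sL=20/41, sR=100/109, mL=5190/4469, mR=-6280/4469
obs B: pose=(-6,7,S) → sL=5/9, sR=50/81, mL=145/162, mR=-95/81
sensor matrix S = [[20/41, 100/109], [5/9, 50/81]]; det S = -75500/361989
solve [mL_A; mL_B] = S·[w00; w01] and [mR_A; mR_B] = S·[w10; w11]:
  w00 = 1/2, w01 = 1, w10 = -1, w11 = -1

1/2 1 -1 -1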